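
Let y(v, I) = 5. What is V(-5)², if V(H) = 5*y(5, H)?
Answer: 625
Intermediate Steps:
V(H) = 25 (V(H) = 5*5 = 25)
V(-5)² = 25² = 625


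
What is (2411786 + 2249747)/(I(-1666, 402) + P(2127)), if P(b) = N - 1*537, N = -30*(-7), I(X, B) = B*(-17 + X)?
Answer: -4661533/676893 ≈ -6.8867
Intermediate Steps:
N = 210
P(b) = -327 (P(b) = 210 - 1*537 = 210 - 537 = -327)
(2411786 + 2249747)/(I(-1666, 402) + P(2127)) = (2411786 + 2249747)/(402*(-17 - 1666) - 327) = 4661533/(402*(-1683) - 327) = 4661533/(-676566 - 327) = 4661533/(-676893) = 4661533*(-1/676893) = -4661533/676893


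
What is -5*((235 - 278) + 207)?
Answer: -820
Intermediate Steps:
-5*((235 - 278) + 207) = -5*(-43 + 207) = -5*164 = -820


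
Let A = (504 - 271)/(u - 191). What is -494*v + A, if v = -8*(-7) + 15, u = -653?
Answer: -29602689/844 ≈ -35074.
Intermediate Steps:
A = -233/844 (A = (504 - 271)/(-653 - 191) = 233/(-844) = 233*(-1/844) = -233/844 ≈ -0.27607)
v = 71 (v = 56 + 15 = 71)
-494*v + A = -494*71 - 233/844 = -35074 - 233/844 = -29602689/844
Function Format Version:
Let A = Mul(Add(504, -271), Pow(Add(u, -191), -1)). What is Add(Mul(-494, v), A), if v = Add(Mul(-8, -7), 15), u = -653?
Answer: Rational(-29602689, 844) ≈ -35074.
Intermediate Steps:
A = Rational(-233, 844) (A = Mul(Add(504, -271), Pow(Add(-653, -191), -1)) = Mul(233, Pow(-844, -1)) = Mul(233, Rational(-1, 844)) = Rational(-233, 844) ≈ -0.27607)
v = 71 (v = Add(56, 15) = 71)
Add(Mul(-494, v), A) = Add(Mul(-494, 71), Rational(-233, 844)) = Add(-35074, Rational(-233, 844)) = Rational(-29602689, 844)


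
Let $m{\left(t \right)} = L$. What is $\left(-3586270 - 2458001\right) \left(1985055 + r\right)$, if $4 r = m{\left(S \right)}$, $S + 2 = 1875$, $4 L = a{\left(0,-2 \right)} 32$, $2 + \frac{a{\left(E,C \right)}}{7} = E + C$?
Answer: $-11997871890729$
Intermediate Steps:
$a{\left(E,C \right)} = -14 + 7 C + 7 E$ ($a{\left(E,C \right)} = -14 + 7 \left(E + C\right) = -14 + 7 \left(C + E\right) = -14 + \left(7 C + 7 E\right) = -14 + 7 C + 7 E$)
$L = -224$ ($L = \frac{\left(-14 + 7 \left(-2\right) + 7 \cdot 0\right) 32}{4} = \frac{\left(-14 - 14 + 0\right) 32}{4} = \frac{\left(-28\right) 32}{4} = \frac{1}{4} \left(-896\right) = -224$)
$S = 1873$ ($S = -2 + 1875 = 1873$)
$m{\left(t \right)} = -224$
$r = -56$ ($r = \frac{1}{4} \left(-224\right) = -56$)
$\left(-3586270 - 2458001\right) \left(1985055 + r\right) = \left(-3586270 - 2458001\right) \left(1985055 - 56\right) = \left(-6044271\right) 1984999 = -11997871890729$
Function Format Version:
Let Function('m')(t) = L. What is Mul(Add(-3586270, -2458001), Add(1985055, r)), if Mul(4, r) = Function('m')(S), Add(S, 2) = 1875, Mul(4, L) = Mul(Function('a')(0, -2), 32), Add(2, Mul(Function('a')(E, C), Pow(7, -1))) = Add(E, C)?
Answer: -11997871890729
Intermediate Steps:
Function('a')(E, C) = Add(-14, Mul(7, C), Mul(7, E)) (Function('a')(E, C) = Add(-14, Mul(7, Add(E, C))) = Add(-14, Mul(7, Add(C, E))) = Add(-14, Add(Mul(7, C), Mul(7, E))) = Add(-14, Mul(7, C), Mul(7, E)))
L = -224 (L = Mul(Rational(1, 4), Mul(Add(-14, Mul(7, -2), Mul(7, 0)), 32)) = Mul(Rational(1, 4), Mul(Add(-14, -14, 0), 32)) = Mul(Rational(1, 4), Mul(-28, 32)) = Mul(Rational(1, 4), -896) = -224)
S = 1873 (S = Add(-2, 1875) = 1873)
Function('m')(t) = -224
r = -56 (r = Mul(Rational(1, 4), -224) = -56)
Mul(Add(-3586270, -2458001), Add(1985055, r)) = Mul(Add(-3586270, -2458001), Add(1985055, -56)) = Mul(-6044271, 1984999) = -11997871890729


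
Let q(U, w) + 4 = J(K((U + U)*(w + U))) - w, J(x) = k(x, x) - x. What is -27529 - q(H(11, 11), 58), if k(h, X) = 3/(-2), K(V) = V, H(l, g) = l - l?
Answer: -54931/2 ≈ -27466.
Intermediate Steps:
H(l, g) = 0
k(h, X) = -3/2 (k(h, X) = 3*(-1/2) = -3/2)
J(x) = -3/2 - x
q(U, w) = -11/2 - w - 2*U*(U + w) (q(U, w) = -4 + ((-3/2 - (U + U)*(w + U)) - w) = -4 + ((-3/2 - 2*U*(U + w)) - w) = -4 + (-3/2 - w - 2*U*(U + w)) = -11/2 - w - 2*U*(U + w))
-27529 - q(H(11, 11), 58) = -27529 - (-11/2 - 1*58 - 2*0*(0 + 58)) = -27529 - (-11/2 - 58 - 2*0*58) = -27529 - (-11/2 - 58 + 0) = -27529 - 1*(-127/2) = -27529 + 127/2 = -54931/2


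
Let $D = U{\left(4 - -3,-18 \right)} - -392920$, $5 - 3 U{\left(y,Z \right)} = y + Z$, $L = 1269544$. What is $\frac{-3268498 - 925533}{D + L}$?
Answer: $- \frac{12582093}{4987408} \approx -2.5228$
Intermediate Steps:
$U{\left(y,Z \right)} = \frac{5}{3} - \frac{Z}{3} - \frac{y}{3}$ ($U{\left(y,Z \right)} = \frac{5}{3} - \frac{y + Z}{3} = \frac{5}{3} - \frac{Z + y}{3} = \frac{5}{3} - \left(\frac{Z}{3} + \frac{y}{3}\right) = \frac{5}{3} - \frac{Z}{3} - \frac{y}{3}$)
$D = \frac{1178776}{3}$ ($D = \left(\frac{5}{3} - -6 - \frac{4 - -3}{3}\right) - -392920 = \left(\frac{5}{3} + 6 - \frac{4 + 3}{3}\right) + 392920 = \left(\frac{5}{3} + 6 - \frac{7}{3}\right) + 392920 = \frac{16}{3} + 392920 = \frac{1178776}{3} \approx 3.9293 \cdot 10^{5}$)
$\frac{-3268498 - 925533}{D + L} = \frac{-3268498 - 925533}{\frac{1178776}{3} + 1269544} = - \frac{4194031}{\frac{4987408}{3}} = \left(-4194031\right) \frac{3}{4987408} = - \frac{12582093}{4987408}$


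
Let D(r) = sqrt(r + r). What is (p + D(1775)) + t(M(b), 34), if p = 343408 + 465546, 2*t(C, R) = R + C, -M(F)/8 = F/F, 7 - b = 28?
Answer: 808967 + 5*sqrt(142) ≈ 8.0903e+5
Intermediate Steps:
b = -21 (b = 7 - 1*28 = 7 - 28 = -21)
D(r) = sqrt(2)*sqrt(r) (D(r) = sqrt(2*r) = sqrt(2)*sqrt(r))
M(F) = -8 (M(F) = -8*F/F = -8*1 = -8)
t(C, R) = C/2 + R/2 (t(C, R) = (R + C)/2 = (C + R)/2 = C/2 + R/2)
p = 808954
(p + D(1775)) + t(M(b), 34) = (808954 + sqrt(2)*sqrt(1775)) + ((1/2)*(-8) + (1/2)*34) = (808954 + sqrt(2)*(5*sqrt(71))) + (-4 + 17) = (808954 + 5*sqrt(142)) + 13 = 808967 + 5*sqrt(142)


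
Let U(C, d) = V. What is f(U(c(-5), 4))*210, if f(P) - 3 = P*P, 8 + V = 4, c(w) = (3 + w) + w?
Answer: 3990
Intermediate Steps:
c(w) = 3 + 2*w
V = -4 (V = -8 + 4 = -4)
U(C, d) = -4
f(P) = 3 + P² (f(P) = 3 + P*P = 3 + P²)
f(U(c(-5), 4))*210 = (3 + (-4)²)*210 = (3 + 16)*210 = 19*210 = 3990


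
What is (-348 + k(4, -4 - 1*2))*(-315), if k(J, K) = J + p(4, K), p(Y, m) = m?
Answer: 110250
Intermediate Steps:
k(J, K) = J + K
(-348 + k(4, -4 - 1*2))*(-315) = (-348 + (4 + (-4 - 1*2)))*(-315) = (-348 + (4 + (-4 - 2)))*(-315) = (-348 + (4 - 6))*(-315) = (-348 - 2)*(-315) = -350*(-315) = 110250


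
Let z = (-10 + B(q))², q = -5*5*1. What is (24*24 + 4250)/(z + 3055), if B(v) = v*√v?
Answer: -3009011/8087545 - 120650*I/1617509 ≈ -0.37206 - 0.07459*I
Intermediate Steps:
q = -25 (q = -25*1 = -25)
B(v) = v^(3/2)
z = (-10 - 125*I)² (z = (-10 + (-25)^(3/2))² = (-10 - 125*I)² ≈ -15525.0 + 2500.0*I)
(24*24 + 4250)/(z + 3055) = (24*24 + 4250)/((-15525 + 2500*I) + 3055) = (576 + 4250)/(-12470 + 2500*I) = 4826*((-12470 - 2500*I)/161750900) = 2413*(-12470 - 2500*I)/80875450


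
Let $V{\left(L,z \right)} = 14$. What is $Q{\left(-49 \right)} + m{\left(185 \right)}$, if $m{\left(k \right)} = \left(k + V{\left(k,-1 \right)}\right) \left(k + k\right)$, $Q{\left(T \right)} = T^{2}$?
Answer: $76031$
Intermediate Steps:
$m{\left(k \right)} = 2 k \left(14 + k\right)$ ($m{\left(k \right)} = \left(k + 14\right) \left(k + k\right) = \left(14 + k\right) 2 k = 2 k \left(14 + k\right)$)
$Q{\left(-49 \right)} + m{\left(185 \right)} = \left(-49\right)^{2} + 2 \cdot 185 \left(14 + 185\right) = 2401 + 2 \cdot 185 \cdot 199 = 2401 + 73630 = 76031$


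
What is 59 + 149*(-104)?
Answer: -15437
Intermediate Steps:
59 + 149*(-104) = 59 - 15496 = -15437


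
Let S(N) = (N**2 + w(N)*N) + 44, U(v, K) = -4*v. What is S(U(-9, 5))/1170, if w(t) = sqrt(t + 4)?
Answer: 134/117 + 4*sqrt(10)/65 ≈ 1.3399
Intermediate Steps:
w(t) = sqrt(4 + t)
S(N) = 44 + N**2 + N*sqrt(4 + N) (S(N) = (N**2 + sqrt(4 + N)*N) + 44 = (N**2 + N*sqrt(4 + N)) + 44 = 44 + N**2 + N*sqrt(4 + N))
S(U(-9, 5))/1170 = (44 + (-4*(-9))**2 + (-4*(-9))*sqrt(4 - 4*(-9)))/1170 = (44 + 36**2 + 36*sqrt(4 + 36))*(1/1170) = (44 + 1296 + 36*sqrt(40))*(1/1170) = (44 + 1296 + 36*(2*sqrt(10)))*(1/1170) = (44 + 1296 + 72*sqrt(10))*(1/1170) = (1340 + 72*sqrt(10))*(1/1170) = 134/117 + 4*sqrt(10)/65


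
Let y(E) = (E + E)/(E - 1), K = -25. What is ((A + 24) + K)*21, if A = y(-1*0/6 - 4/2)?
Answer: 7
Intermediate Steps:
y(E) = 2*E/(-1 + E) (y(E) = (2*E)/(-1 + E) = 2*E/(-1 + E))
A = 4/3 (A = 2*(-1*0/6 - 4/2)/(-1 + (-1*0/6 - 4/2)) = 2*(0*(⅙) - 4*½)/(-1 + (0*(⅙) - 4*½)) = 2*(0 - 2)/(-1 + (0 - 2)) = 2*(-2)/(-1 - 2) = 2*(-2)/(-3) = 2*(-2)*(-⅓) = 4/3 ≈ 1.3333)
((A + 24) + K)*21 = ((4/3 + 24) - 25)*21 = (76/3 - 25)*21 = (⅓)*21 = 7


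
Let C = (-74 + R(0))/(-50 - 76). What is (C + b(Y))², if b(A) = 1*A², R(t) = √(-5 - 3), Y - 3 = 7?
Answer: (6337 - I*√2)²/3969 ≈ 10118.0 - 4.5159*I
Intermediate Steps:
Y = 10 (Y = 3 + 7 = 10)
R(t) = 2*I*√2 (R(t) = √(-8) = 2*I*√2)
b(A) = A²
C = 37/63 - I*√2/63 (C = (-74 + 2*I*√2)/(-50 - 76) = (-74 + 2*I*√2)/(-126) = (-74 + 2*I*√2)*(-1/126) = 37/63 - I*√2/63 ≈ 0.5873 - 0.022448*I)
(C + b(Y))² = ((37/63 - I*√2/63) + 10²)² = ((37/63 - I*√2/63) + 100)² = (6337/63 - I*√2/63)²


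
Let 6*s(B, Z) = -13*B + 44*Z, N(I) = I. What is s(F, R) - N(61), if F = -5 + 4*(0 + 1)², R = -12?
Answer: -881/6 ≈ -146.83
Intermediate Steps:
F = -1 (F = -5 + 4*1² = -5 + 4*1 = -5 + 4 = -1)
s(B, Z) = -13*B/6 + 22*Z/3 (s(B, Z) = (-13*B + 44*Z)/6 = -13*B/6 + 22*Z/3)
s(F, R) - N(61) = (-13/6*(-1) + (22/3)*(-12)) - 1*61 = (13/6 - 88) - 61 = -515/6 - 61 = -881/6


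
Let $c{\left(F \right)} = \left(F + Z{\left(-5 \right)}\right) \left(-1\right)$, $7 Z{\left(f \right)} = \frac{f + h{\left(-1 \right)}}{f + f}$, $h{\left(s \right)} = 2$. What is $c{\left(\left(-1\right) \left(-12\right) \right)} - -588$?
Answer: $\frac{40317}{70} \approx 575.96$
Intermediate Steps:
$Z{\left(f \right)} = \frac{2 + f}{14 f}$ ($Z{\left(f \right)} = \frac{\left(f + 2\right) \frac{1}{f + f}}{7} = \frac{\left(2 + f\right) \frac{1}{2 f}}{7} = \frac{\frac{1}{2} \frac{1}{f} \left(2 + f\right)}{7} = \frac{2 + f}{14 f}$)
$c{\left(F \right)} = - \frac{3}{70} - F$ ($c{\left(F \right)} = \left(F + \frac{2 - 5}{14 \left(-5\right)}\right) \left(-1\right) = \left(F + \frac{1}{14} \left(- \frac{1}{5}\right) \left(-3\right)\right) \left(-1\right) = \left(F + \frac{3}{70}\right) \left(-1\right) = \left(\frac{3}{70} + F\right) \left(-1\right) = - \frac{3}{70} - F$)
$c{\left(\left(-1\right) \left(-12\right) \right)} - -588 = \left(- \frac{3}{70} - \left(-1\right) \left(-12\right)\right) - -588 = \left(- \frac{3}{70} - 12\right) + 588 = - \frac{843}{70} + 588 = \frac{40317}{70}$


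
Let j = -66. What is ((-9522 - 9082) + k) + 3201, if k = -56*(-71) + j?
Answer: -11493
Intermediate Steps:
k = 3910 (k = -56*(-71) - 66 = 3976 - 66 = 3910)
((-9522 - 9082) + k) + 3201 = ((-9522 - 9082) + 3910) + 3201 = (-18604 + 3910) + 3201 = -14694 + 3201 = -11493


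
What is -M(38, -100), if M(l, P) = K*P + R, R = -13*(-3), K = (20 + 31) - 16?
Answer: 3461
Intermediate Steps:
K = 35 (K = 51 - 16 = 35)
R = 39
M(l, P) = 39 + 35*P (M(l, P) = 35*P + 39 = 39 + 35*P)
-M(38, -100) = -(39 + 35*(-100)) = -(39 - 3500) = -1*(-3461) = 3461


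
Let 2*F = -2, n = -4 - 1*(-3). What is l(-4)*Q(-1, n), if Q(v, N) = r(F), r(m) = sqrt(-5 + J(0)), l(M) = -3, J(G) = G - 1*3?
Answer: -6*I*sqrt(2) ≈ -8.4853*I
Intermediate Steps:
n = -1 (n = -4 + 3 = -1)
J(G) = -3 + G (J(G) = G - 3 = -3 + G)
F = -1 (F = (1/2)*(-2) = -1)
r(m) = 2*I*sqrt(2) (r(m) = sqrt(-5 + (-3 + 0)) = sqrt(-5 - 3) = sqrt(-8) = 2*I*sqrt(2))
Q(v, N) = 2*I*sqrt(2)
l(-4)*Q(-1, n) = -6*I*sqrt(2)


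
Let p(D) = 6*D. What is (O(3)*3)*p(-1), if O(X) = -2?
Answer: 36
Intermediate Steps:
(O(3)*3)*p(-1) = (-2*3)*(6*(-1)) = -6*(-6) = 36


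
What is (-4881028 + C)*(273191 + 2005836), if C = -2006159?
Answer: -15696085127049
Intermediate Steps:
(-4881028 + C)*(273191 + 2005836) = (-4881028 - 2006159)*(273191 + 2005836) = -6887187*2279027 = -15696085127049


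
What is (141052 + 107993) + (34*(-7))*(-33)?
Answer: 256899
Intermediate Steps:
(141052 + 107993) + (34*(-7))*(-33) = 249045 - 238*(-33) = 249045 + 7854 = 256899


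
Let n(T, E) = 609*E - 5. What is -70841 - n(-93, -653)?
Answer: 326841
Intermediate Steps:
n(T, E) = -5 + 609*E
-70841 - n(-93, -653) = -70841 - (-5 + 609*(-653)) = -70841 - (-5 - 397677) = -70841 - 1*(-397682) = -70841 + 397682 = 326841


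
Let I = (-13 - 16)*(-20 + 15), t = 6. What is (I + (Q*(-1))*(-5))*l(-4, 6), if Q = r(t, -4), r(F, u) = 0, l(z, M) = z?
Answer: -580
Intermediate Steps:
I = 145 (I = -29*(-5) = 145)
Q = 0
(I + (Q*(-1))*(-5))*l(-4, 6) = (145 + (0*(-1))*(-5))*(-4) = (145 + 0*(-5))*(-4) = (145 + 0)*(-4) = 145*(-4) = -580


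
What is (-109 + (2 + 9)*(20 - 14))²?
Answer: 1849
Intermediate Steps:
(-109 + (2 + 9)*(20 - 14))² = (-109 + 11*6)² = (-109 + 66)² = (-43)² = 1849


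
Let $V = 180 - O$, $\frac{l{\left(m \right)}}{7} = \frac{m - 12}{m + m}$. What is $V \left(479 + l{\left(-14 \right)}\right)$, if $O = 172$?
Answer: $3884$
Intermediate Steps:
$l{\left(m \right)} = \frac{7 \left(-12 + m\right)}{2 m}$ ($l{\left(m \right)} = 7 \frac{m - 12}{m + m} = 7 \frac{-12 + m}{2 m} = \frac{7 \left(-12 + m\right)}{2 m}$)
$V = 8$ ($V = 180 - 172 = 8$)
$V \left(479 + l{\left(-14 \right)}\right) = 8 \left(479 + \left(\frac{7}{2} - \frac{42}{-14}\right)\right) = 8 \left(479 + \left(\frac{7}{2} - -3\right)\right) = 8 \left(479 + \left(\frac{7}{2} + 3\right)\right) = 8 \left(479 + \frac{13}{2}\right) = 8 \cdot \frac{971}{2} = 3884$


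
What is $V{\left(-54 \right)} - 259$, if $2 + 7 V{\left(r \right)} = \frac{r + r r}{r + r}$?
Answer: $- \frac{3683}{14} \approx -263.07$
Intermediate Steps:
$V{\left(r \right)} = - \frac{2}{7} + \frac{r + r^{2}}{14 r}$ ($V{\left(r \right)} = - \frac{2}{7} + \frac{\left(r + r r\right) \frac{1}{r + r}}{7} = - \frac{2}{7} + \frac{\left(r + r^{2}\right) \frac{1}{2 r}}{7} = - \frac{2}{7} + \frac{\frac{1}{2} \frac{1}{r} \left(r + r^{2}\right)}{7} = - \frac{2}{7} + \frac{r + r^{2}}{14 r}$)
$V{\left(-54 \right)} - 259 = \left(- \frac{3}{14} + \frac{1}{14} \left(-54\right)\right) - 259 = \left(- \frac{3}{14} - \frac{27}{7}\right) - 259 = - \frac{57}{14} - 259 = - \frac{3683}{14}$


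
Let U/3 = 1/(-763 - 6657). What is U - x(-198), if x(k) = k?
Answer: 1469157/7420 ≈ 198.00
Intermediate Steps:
U = -3/7420 (U = 3/(-763 - 6657) = 3/(-7420) = 3*(-1/7420) = -3/7420 ≈ -0.00040431)
U - x(-198) = -3/7420 - 1*(-198) = -3/7420 + 198 = 1469157/7420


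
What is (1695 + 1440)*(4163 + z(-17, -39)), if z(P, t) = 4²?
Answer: 13101165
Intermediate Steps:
z(P, t) = 16
(1695 + 1440)*(4163 + z(-17, -39)) = (1695 + 1440)*(4163 + 16) = 3135*4179 = 13101165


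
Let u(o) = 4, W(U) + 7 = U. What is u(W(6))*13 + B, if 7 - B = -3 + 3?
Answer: 59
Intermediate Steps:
W(U) = -7 + U
B = 7 (B = 7 - (-3 + 3) = 7 - 1*0 = 7 + 0 = 7)
u(W(6))*13 + B = 4*13 + 7 = 52 + 7 = 59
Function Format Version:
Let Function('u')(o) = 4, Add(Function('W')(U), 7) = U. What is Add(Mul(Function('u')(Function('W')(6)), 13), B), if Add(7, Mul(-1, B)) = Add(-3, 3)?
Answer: 59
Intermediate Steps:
Function('W')(U) = Add(-7, U)
B = 7 (B = Add(7, Mul(-1, Add(-3, 3))) = Add(7, Mul(-1, 0)) = Add(7, 0) = 7)
Add(Mul(Function('u')(Function('W')(6)), 13), B) = Add(Mul(4, 13), 7) = Add(52, 7) = 59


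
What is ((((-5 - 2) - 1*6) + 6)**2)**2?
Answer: 2401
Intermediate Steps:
((((-5 - 2) - 1*6) + 6)**2)**2 = (((-7 - 6) + 6)**2)**2 = ((-13 + 6)**2)**2 = ((-7)**2)**2 = 49**2 = 2401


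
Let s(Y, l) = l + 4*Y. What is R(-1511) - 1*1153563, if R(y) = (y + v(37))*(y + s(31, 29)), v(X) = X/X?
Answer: 897017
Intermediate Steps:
v(X) = 1
R(y) = (1 + y)*(153 + y) (R(y) = (y + 1)*(y + (29 + 4*31)) = (1 + y)*(y + (29 + 124)) = (1 + y)*(y + 153) = (1 + y)*(153 + y))
R(-1511) - 1*1153563 = (153 + (-1511)² + 154*(-1511)) - 1*1153563 = (153 + 2283121 - 232694) - 1153563 = 2050580 - 1153563 = 897017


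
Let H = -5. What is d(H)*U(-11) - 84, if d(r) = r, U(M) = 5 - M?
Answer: -164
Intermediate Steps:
d(H)*U(-11) - 84 = -5*(5 - 1*(-11)) - 84 = -5*(5 + 11) - 84 = -5*16 - 84 = -80 - 84 = -164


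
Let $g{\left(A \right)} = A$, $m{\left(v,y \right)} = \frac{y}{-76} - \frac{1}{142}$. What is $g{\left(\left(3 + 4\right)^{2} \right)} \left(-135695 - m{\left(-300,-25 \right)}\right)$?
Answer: $- \frac{35878385893}{5396} \approx -6.6491 \cdot 10^{6}$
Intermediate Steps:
$m{\left(v,y \right)} = - \frac{1}{142} - \frac{y}{76}$ ($m{\left(v,y \right)} = y \left(- \frac{1}{76}\right) - \frac{1}{142} = - \frac{y}{76} - \frac{1}{142} = - \frac{1}{142} - \frac{y}{76}$)
$g{\left(\left(3 + 4\right)^{2} \right)} \left(-135695 - m{\left(-300,-25 \right)}\right) = \left(3 + 4\right)^{2} \left(-135695 - \left(- \frac{1}{142} - - \frac{25}{76}\right)\right) = 7^{2} \left(-135695 - \left(- \frac{1}{142} + \frac{25}{76}\right)\right) = 49 \left(-135695 - \frac{1737}{5396}\right) = 49 \left(- \frac{732211957}{5396}\right) = - \frac{35878385893}{5396}$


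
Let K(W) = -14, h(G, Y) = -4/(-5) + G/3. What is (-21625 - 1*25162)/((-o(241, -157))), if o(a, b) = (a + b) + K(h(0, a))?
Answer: 46787/70 ≈ 668.39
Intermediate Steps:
h(G, Y) = ⅘ + G/3 (h(G, Y) = -4*(-⅕) + G*(⅓) = ⅘ + G/3)
o(a, b) = -14 + a + b (o(a, b) = (a + b) - 14 = -14 + a + b)
(-21625 - 1*25162)/((-o(241, -157))) = (-21625 - 1*25162)/((-(-14 + 241 - 157))) = (-21625 - 25162)/((-1*70)) = -46787/(-70) = -46787*(-1/70) = 46787/70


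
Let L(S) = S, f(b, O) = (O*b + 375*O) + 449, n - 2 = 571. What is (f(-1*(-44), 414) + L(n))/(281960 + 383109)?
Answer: 174488/665069 ≈ 0.26236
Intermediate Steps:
n = 573 (n = 2 + 571 = 573)
f(b, O) = 449 + 375*O + O*b (f(b, O) = (375*O + O*b) + 449 = 449 + 375*O + O*b)
(f(-1*(-44), 414) + L(n))/(281960 + 383109) = ((449 + 375*414 + 414*(-1*(-44))) + 573)/(281960 + 383109) = ((449 + 155250 + 414*44) + 573)/665069 = ((449 + 155250 + 18216) + 573)*(1/665069) = (173915 + 573)*(1/665069) = 174488*(1/665069) = 174488/665069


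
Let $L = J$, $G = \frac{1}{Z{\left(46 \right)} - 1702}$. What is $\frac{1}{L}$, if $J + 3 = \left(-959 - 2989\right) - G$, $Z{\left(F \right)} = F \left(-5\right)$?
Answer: $- \frac{1932}{7633331} \approx -0.0002531$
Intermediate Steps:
$Z{\left(F \right)} = - 5 F$
$G = - \frac{1}{1932}$ ($G = \frac{1}{\left(-5\right) 46 - 1702} = \frac{1}{-230 - 1702} = \frac{1}{-1932} = - \frac{1}{1932} \approx -0.0005176$)
$J = - \frac{7633331}{1932}$ ($J = -3 - \frac{7627535}{1932} = - \frac{7633331}{1932} \approx -3951.0$)
$L = - \frac{7633331}{1932} \approx -3951.0$
$\frac{1}{L} = \frac{1}{- \frac{7633331}{1932}} = - \frac{1932}{7633331}$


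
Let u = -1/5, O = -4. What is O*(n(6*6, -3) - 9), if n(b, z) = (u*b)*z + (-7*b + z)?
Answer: 4848/5 ≈ 969.60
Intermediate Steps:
u = -⅕ (u = -1*⅕ = -⅕ ≈ -0.20000)
n(b, z) = z - 7*b - b*z/5 (n(b, z) = (-b/5)*z + (-7*b + z) = -b*z/5 + (z - 7*b) = z - 7*b - b*z/5)
O*(n(6*6, -3) - 9) = -4*((-3 - 42*6 - ⅕*6*6*(-3)) - 9) = -4*((-3 - 7*36 - ⅕*36*(-3)) - 9) = -4*((-3 - 252 + 108/5) - 9) = -4*(-1167/5 - 9) = -4*(-1212/5) = 4848/5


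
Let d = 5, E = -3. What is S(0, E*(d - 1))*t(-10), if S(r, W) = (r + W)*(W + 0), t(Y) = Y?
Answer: -1440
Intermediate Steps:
S(r, W) = W*(W + r) (S(r, W) = (W + r)*W = W*(W + r))
S(0, E*(d - 1))*t(-10) = ((-3*(5 - 1))*(-3*(5 - 1) + 0))*(-10) = ((-3*4)*(-3*4 + 0))*(-10) = -12*(-12 + 0)*(-10) = -12*(-12)*(-10) = 144*(-10) = -1440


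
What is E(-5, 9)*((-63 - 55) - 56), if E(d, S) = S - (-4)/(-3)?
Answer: -1334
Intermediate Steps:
E(d, S) = -4/3 + S (E(d, S) = S - (-4)*(-1)/3 = S - 1*4/3 = S - 4/3 = -4/3 + S)
E(-5, 9)*((-63 - 55) - 56) = (-4/3 + 9)*((-63 - 55) - 56) = 23*(-118 - 56)/3 = (23/3)*(-174) = -1334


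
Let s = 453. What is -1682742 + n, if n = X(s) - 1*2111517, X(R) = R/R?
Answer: -3794258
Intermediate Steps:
X(R) = 1
n = -2111516 (n = 1 - 1*2111517 = 1 - 2111517 = -2111516)
-1682742 + n = -1682742 - 2111516 = -3794258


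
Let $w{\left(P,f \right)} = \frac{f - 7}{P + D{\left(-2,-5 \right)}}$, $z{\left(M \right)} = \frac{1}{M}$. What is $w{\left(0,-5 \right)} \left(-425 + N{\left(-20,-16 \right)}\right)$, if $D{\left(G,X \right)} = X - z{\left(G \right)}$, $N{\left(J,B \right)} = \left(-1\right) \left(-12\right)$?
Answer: $- \frac{3304}{3} \approx -1101.3$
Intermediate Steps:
$N{\left(J,B \right)} = 12$
$D{\left(G,X \right)} = X - \frac{1}{G}$
$w{\left(P,f \right)} = \frac{-7 + f}{- \frac{9}{2} + P}$ ($w{\left(P,f \right)} = \frac{f - 7}{P - \frac{9}{2}} = \frac{-7 + f}{P - \frac{9}{2}} = \frac{-7 + f}{- \frac{9}{2} + P}$)
$w{\left(0,-5 \right)} \left(-425 + N{\left(-20,-16 \right)}\right) = \frac{2 \left(-7 - 5\right)}{-9 + 2 \cdot 0} \left(-425 + 12\right) = 2 \frac{1}{-9 + 0} \left(-12\right) \left(-413\right) = 2 \frac{1}{-9} \left(-12\right) \left(-413\right) = 2 \left(- \frac{1}{9}\right) \left(-12\right) \left(-413\right) = \frac{8}{3} \left(-413\right) = - \frac{3304}{3}$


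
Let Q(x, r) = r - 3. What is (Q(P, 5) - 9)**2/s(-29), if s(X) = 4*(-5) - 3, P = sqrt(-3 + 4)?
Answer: -49/23 ≈ -2.1304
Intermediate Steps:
P = 1 (P = sqrt(1) = 1)
Q(x, r) = -3 + r
s(X) = -23 (s(X) = -20 - 3 = -23)
(Q(P, 5) - 9)**2/s(-29) = ((-3 + 5) - 9)**2/(-23) = (2 - 9)**2*(-1/23) = (-7)**2*(-1/23) = 49*(-1/23) = -49/23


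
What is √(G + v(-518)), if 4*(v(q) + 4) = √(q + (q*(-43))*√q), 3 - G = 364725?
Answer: √(-1458904 + √518*√(-1 + 43*I*√518))/2 ≈ 0.10428 + 603.82*I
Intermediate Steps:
G = -364722 (G = 3 - 1*364725 = 3 - 364725 = -364722)
v(q) = -4 + √(q - 43*q^(3/2))/4 (v(q) = -4 + √(q + (q*(-43))*√q)/4 = -4 + √(q + (-43*q)*√q)/4 = -4 + √(q - 43*q^(3/2))/4)
√(G + v(-518)) = √(-364722 + (-4 + √(-518 - (-22274)*I*√518)/4)) = √(-364722 + (-4 + √(-518 + 22274*I*√518)/4)) = √(-364726 + √(-518 + 22274*I*√518)/4)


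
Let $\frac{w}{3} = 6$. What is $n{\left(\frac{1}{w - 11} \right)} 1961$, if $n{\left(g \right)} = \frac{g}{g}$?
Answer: $1961$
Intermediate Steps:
$w = 18$ ($w = 3 \cdot 6 = 18$)
$n{\left(g \right)} = 1$
$n{\left(\frac{1}{w - 11} \right)} 1961 = 1 \cdot 1961 = 1961$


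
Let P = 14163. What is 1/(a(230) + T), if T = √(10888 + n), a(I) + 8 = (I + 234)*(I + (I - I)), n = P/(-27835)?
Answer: 2970328520/316969393972923 - √8435489078695/316969393972923 ≈ 9.3619e-6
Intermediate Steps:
n = -14163/27835 (n = 14163/(-27835) = 14163*(-1/27835) = -14163/27835 ≈ -0.50882)
a(I) = -8 + I*(234 + I) (a(I) = -8 + (I + 234)*(I + (I - I)) = -8 + (234 + I)*(I + 0) = -8 + (234 + I)*I = -8 + I*(234 + I))
T = √8435489078695/27835 (T = √(10888 - 14163/27835) = √(303053317/27835) = √8435489078695/27835 ≈ 104.34)
1/(a(230) + T) = 1/((-8 + 230² + 234*230) + √8435489078695/27835) = 1/((-8 + 52900 + 53820) + √8435489078695/27835) = 1/(106712 + √8435489078695/27835)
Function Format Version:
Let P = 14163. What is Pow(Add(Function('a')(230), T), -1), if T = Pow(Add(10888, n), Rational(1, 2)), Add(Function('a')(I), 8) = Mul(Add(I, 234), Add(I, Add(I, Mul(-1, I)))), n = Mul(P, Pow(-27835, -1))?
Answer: Add(Rational(2970328520, 316969393972923), Mul(Rational(-1, 316969393972923), Pow(8435489078695, Rational(1, 2)))) ≈ 9.3619e-6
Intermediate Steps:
n = Rational(-14163, 27835) (n = Mul(14163, Pow(-27835, -1)) = Mul(14163, Rational(-1, 27835)) = Rational(-14163, 27835) ≈ -0.50882)
Function('a')(I) = Add(-8, Mul(I, Add(234, I))) (Function('a')(I) = Add(-8, Mul(Add(I, 234), Add(I, Add(I, Mul(-1, I))))) = Add(-8, Mul(Add(234, I), Add(I, 0))) = Add(-8, Mul(Add(234, I), I)) = Add(-8, Mul(I, Add(234, I))))
T = Mul(Rational(1, 27835), Pow(8435489078695, Rational(1, 2))) (T = Pow(Add(10888, Rational(-14163, 27835)), Rational(1, 2)) = Pow(Rational(303053317, 27835), Rational(1, 2)) = Mul(Rational(1, 27835), Pow(8435489078695, Rational(1, 2))) ≈ 104.34)
Pow(Add(Function('a')(230), T), -1) = Pow(Add(Add(-8, Pow(230, 2), Mul(234, 230)), Mul(Rational(1, 27835), Pow(8435489078695, Rational(1, 2)))), -1) = Pow(Add(Add(-8, 52900, 53820), Mul(Rational(1, 27835), Pow(8435489078695, Rational(1, 2)))), -1) = Pow(Add(106712, Mul(Rational(1, 27835), Pow(8435489078695, Rational(1, 2)))), -1)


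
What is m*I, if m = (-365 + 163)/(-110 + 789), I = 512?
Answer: -103424/679 ≈ -152.32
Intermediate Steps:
m = -202/679 ≈ -0.29750
m*I = -202/679*512 = -103424/679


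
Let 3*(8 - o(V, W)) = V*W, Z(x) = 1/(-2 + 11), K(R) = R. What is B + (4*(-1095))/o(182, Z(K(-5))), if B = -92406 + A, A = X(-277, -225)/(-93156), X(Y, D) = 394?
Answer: -75923633845/791826 ≈ -95884.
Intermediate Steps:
Z(x) = ⅑ (Z(x) = 1/9 = ⅑)
o(V, W) = 8 - V*W/3
A = -197/46578 (A = 394/(-93156) = 394*(-1/93156) = -197/46578 ≈ -0.0042295)
B = -4304086865/46578 (B = -92406 - 197/46578 = -4304086865/46578 ≈ -92406.)
B + (4*(-1095))/o(182, Z(K(-5))) = -4304086865/46578 + (4*(-1095))/(8 - ⅓*182*⅑) = -4304086865/46578 - 4380/(8 - 182/27) = -4304086865/46578 - 4380/34/27 = -4304086865/46578 - 4380*27/34 = -4304086865/46578 - 59130/17 = -75923633845/791826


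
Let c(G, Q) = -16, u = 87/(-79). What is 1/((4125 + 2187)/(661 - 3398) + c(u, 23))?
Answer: -2737/50104 ≈ -0.054626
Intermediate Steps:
u = -87/79 (u = 87*(-1/79) = -87/79 ≈ -1.1013)
1/((4125 + 2187)/(661 - 3398) + c(u, 23)) = 1/((4125 + 2187)/(661 - 3398) - 16) = 1/(6312/(-2737) - 16) = 1/(6312*(-1/2737) - 16) = 1/(-6312/2737 - 16) = 1/(-50104/2737) = -2737/50104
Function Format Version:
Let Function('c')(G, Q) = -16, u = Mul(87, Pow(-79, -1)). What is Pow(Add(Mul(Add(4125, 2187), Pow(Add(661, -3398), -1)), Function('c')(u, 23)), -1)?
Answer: Rational(-2737, 50104) ≈ -0.054626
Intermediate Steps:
u = Rational(-87, 79) (u = Mul(87, Rational(-1, 79)) = Rational(-87, 79) ≈ -1.1013)
Pow(Add(Mul(Add(4125, 2187), Pow(Add(661, -3398), -1)), Function('c')(u, 23)), -1) = Pow(Add(Mul(Add(4125, 2187), Pow(Add(661, -3398), -1)), -16), -1) = Pow(Add(Mul(6312, Pow(-2737, -1)), -16), -1) = Pow(Add(Mul(6312, Rational(-1, 2737)), -16), -1) = Pow(Add(Rational(-6312, 2737), -16), -1) = Pow(Rational(-50104, 2737), -1) = Rational(-2737, 50104)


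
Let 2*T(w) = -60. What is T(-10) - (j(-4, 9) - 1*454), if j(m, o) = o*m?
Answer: 460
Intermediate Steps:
T(w) = -30 (T(w) = (1/2)*(-60) = -30)
j(m, o) = m*o
T(-10) - (j(-4, 9) - 1*454) = -30 - (-4*9 - 1*454) = -30 - (-36 - 454) = -30 - 1*(-490) = -30 + 490 = 460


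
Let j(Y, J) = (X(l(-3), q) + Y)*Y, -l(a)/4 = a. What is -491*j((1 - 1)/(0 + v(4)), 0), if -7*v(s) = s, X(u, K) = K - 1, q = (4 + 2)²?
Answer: 0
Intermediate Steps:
l(a) = -4*a
q = 36 (q = 6² = 36)
X(u, K) = -1 + K
v(s) = -s/7
j(Y, J) = Y*(35 + Y) (j(Y, J) = ((-1 + 36) + Y)*Y = (35 + Y)*Y = Y*(35 + Y))
-491*j((1 - 1)/(0 + v(4)), 0) = -491*(1 - 1)/(0 - ⅐*4)*(35 + (1 - 1)/(0 - ⅐*4)) = -491*0/(0 - 4/7)*(35 + 0/(0 - 4/7)) = -491*0/(-4/7)*(35 + 0/(-4/7)) = -491*0*(-7/4)*(35 + 0*(-7/4)) = -0*(35 + 0) = -0*35 = -491*0 = 0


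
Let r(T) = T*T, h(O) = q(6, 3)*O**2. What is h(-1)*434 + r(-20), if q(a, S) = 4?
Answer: 2136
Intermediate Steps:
h(O) = 4*O**2
r(T) = T**2
h(-1)*434 + r(-20) = (4*(-1)**2)*434 + (-20)**2 = (4*1)*434 + 400 = 4*434 + 400 = 1736 + 400 = 2136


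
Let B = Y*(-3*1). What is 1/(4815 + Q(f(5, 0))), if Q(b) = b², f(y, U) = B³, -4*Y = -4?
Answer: 1/5544 ≈ 0.00018038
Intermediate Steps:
Y = 1 (Y = -¼*(-4) = 1)
B = -3 (B = 1*(-3*1) = 1*(-3) = -3)
f(y, U) = -27 (f(y, U) = (-3)³ = -27)
1/(4815 + Q(f(5, 0))) = 1/(4815 + (-27)²) = 1/(4815 + 729) = 1/5544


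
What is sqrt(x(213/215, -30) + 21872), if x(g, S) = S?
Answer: sqrt(21842) ≈ 147.79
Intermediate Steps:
sqrt(x(213/215, -30) + 21872) = sqrt(-30 + 21872) = sqrt(21842)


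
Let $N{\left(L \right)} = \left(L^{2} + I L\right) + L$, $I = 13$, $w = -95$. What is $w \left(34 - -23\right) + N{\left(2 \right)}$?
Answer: $-5383$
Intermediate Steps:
$N{\left(L \right)} = L^{2} + 14 L$ ($N{\left(L \right)} = \left(L^{2} + 13 L\right) + L = L^{2} + 14 L$)
$w \left(34 - -23\right) + N{\left(2 \right)} = - 95 \left(34 - -23\right) + 2 \left(14 + 2\right) = - 95 \left(34 + 23\right) + 2 \cdot 16 = \left(-95\right) 57 + 32 = -5415 + 32 = -5383$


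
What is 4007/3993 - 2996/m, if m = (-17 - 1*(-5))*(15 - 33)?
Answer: -924793/71874 ≈ -12.867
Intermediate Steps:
m = 216 (m = (-17 + 5)*(-18) = -12*(-18) = 216)
4007/3993 - 2996/m = 4007/3993 - 2996/216 = 4007*(1/3993) - 2996*1/216 = 4007/3993 - 749/54 = -924793/71874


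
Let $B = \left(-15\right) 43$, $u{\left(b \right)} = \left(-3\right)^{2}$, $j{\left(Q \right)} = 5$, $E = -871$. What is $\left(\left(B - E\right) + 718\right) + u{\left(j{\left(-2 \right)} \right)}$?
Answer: $953$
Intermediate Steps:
$u{\left(b \right)} = 9$
$B = -645$
$\left(\left(B - E\right) + 718\right) + u{\left(j{\left(-2 \right)} \right)} = \left(\left(-645 - -871\right) + 718\right) + 9 = \left(\left(-645 + 871\right) + 718\right) + 9 = \left(226 + 718\right) + 9 = 944 + 9 = 953$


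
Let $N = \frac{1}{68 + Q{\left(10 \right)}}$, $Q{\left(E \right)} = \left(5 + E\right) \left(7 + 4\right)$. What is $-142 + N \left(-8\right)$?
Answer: $- \frac{33094}{233} \approx -142.03$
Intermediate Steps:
$Q{\left(E \right)} = 55 + 11 E$ ($Q{\left(E \right)} = \left(5 + E\right) 11 = 55 + 11 E$)
$N = \frac{1}{233}$ ($N = \frac{1}{68 + \left(55 + 11 \cdot 10\right)} = \frac{1}{68 + \left(55 + 110\right)} = \frac{1}{68 + 165} = \frac{1}{233} \approx 0.0042918$)
$-142 + N \left(-8\right) = -142 + \frac{1}{233} \left(-8\right) = -142 - \frac{8}{233} = - \frac{33094}{233}$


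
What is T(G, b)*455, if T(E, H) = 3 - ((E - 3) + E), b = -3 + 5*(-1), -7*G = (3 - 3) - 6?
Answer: 1950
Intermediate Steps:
G = 6/7 (G = -((3 - 3) - 6)/7 = -(0 - 6)/7 = -⅐*(-6) = 6/7 ≈ 0.85714)
b = -8 (b = -3 - 5 = -8)
T(E, H) = 6 - 2*E (T(E, H) = 3 - ((-3 + E) + E) = 3 - (-3 + 2*E) = 3 + (3 - 2*E) = 6 - 2*E)
T(G, b)*455 = (6 - 2*6/7)*455 = (6 - 12/7)*455 = (30/7)*455 = 1950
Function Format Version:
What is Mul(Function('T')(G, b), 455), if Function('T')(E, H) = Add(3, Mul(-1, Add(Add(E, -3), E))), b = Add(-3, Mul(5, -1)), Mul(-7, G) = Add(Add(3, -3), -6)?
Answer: 1950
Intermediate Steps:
G = Rational(6, 7) (G = Mul(Rational(-1, 7), Add(Add(3, -3), -6)) = Mul(Rational(-1, 7), Add(0, -6)) = Mul(Rational(-1, 7), -6) = Rational(6, 7) ≈ 0.85714)
b = -8 (b = Add(-3, -5) = -8)
Function('T')(E, H) = Add(6, Mul(-2, E)) (Function('T')(E, H) = Add(3, Mul(-1, Add(Add(-3, E), E))) = Add(3, Mul(-1, Add(-3, Mul(2, E)))) = Add(3, Add(3, Mul(-2, E))) = Add(6, Mul(-2, E)))
Mul(Function('T')(G, b), 455) = Mul(Add(6, Mul(-2, Rational(6, 7))), 455) = Mul(Add(6, Rational(-12, 7)), 455) = Mul(Rational(30, 7), 455) = 1950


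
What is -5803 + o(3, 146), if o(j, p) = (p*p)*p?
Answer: 3106333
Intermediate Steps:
o(j, p) = p**3 (o(j, p) = p**2*p = p**3)
-5803 + o(3, 146) = -5803 + 146**3 = -5803 + 3112136 = 3106333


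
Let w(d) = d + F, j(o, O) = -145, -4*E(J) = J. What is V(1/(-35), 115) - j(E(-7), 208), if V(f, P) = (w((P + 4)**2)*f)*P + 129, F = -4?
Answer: -323693/7 ≈ -46242.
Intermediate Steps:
E(J) = -J/4
w(d) = -4 + d (w(d) = d - 4 = -4 + d)
V(f, P) = 129 + P*f*(-4 + (4 + P)**2) (V(f, P) = ((-4 + (P + 4)**2)*f)*P + 129 = ((-4 + (4 + P)**2)*f)*P + 129 = (f*(-4 + (4 + P)**2))*P + 129 = P*f*(-4 + (4 + P)**2) + 129 = 129 + P*f*(-4 + (4 + P)**2))
V(1/(-35), 115) - j(E(-7), 208) = (129 + 115*(-4 + (4 + 115)**2)/(-35)) - 1*(-145) = (129 + 115*(-1/35)*(-4 + 119**2)) + 145 = (129 + 115*(-1/35)*(-4 + 14161)) + 145 = (129 + 115*(-1/35)*14157) + 145 = (129 - 325611/7) + 145 = -324708/7 + 145 = -323693/7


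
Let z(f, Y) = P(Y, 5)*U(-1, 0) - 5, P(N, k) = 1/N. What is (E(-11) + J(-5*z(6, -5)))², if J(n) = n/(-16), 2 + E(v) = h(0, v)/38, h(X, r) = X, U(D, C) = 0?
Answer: 3249/256 ≈ 12.691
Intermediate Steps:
z(f, Y) = -5 (z(f, Y) = 0/Y - 5 = 0 - 5 = -5)
E(v) = -2 (E(v) = -2 + 0/38 = -2 + 0*(1/38) = -2 + 0 = -2)
J(n) = -n/16 (J(n) = n*(-1/16) = -n/16)
(E(-11) + J(-5*z(6, -5)))² = (-2 - (-5)*(-5)/16)² = (-2 - 1/16*25)² = (-2 - 25/16)² = (-57/16)² = 3249/256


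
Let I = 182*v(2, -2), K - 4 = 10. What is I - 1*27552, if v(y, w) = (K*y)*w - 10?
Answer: -39564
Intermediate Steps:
K = 14 (K = 4 + 10 = 14)
v(y, w) = -10 + 14*w*y (v(y, w) = (14*y)*w - 10 = 14*w*y - 10 = -10 + 14*w*y)
I = -12012 (I = 182*(-10 + 14*(-2)*2) = 182*(-10 - 56) = 182*(-66) = -12012)
I - 1*27552 = -12012 - 1*27552 = -12012 - 27552 = -39564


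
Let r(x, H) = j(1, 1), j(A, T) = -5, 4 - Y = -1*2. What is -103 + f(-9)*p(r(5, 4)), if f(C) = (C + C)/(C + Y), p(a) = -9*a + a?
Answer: 137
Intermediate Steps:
Y = 6 (Y = 4 - (-1)*2 = 4 - 1*(-2) = 4 + 2 = 6)
r(x, H) = -5
p(a) = -8*a
f(C) = 2*C/(6 + C) (f(C) = (C + C)/(C + 6) = (2*C)/(6 + C) = 2*C/(6 + C))
-103 + f(-9)*p(r(5, 4)) = -103 + (2*(-9)/(6 - 9))*(-8*(-5)) = -103 + (2*(-9)/(-3))*40 = -103 + (2*(-9)*(-⅓))*40 = -103 + 6*40 = -103 + 240 = 137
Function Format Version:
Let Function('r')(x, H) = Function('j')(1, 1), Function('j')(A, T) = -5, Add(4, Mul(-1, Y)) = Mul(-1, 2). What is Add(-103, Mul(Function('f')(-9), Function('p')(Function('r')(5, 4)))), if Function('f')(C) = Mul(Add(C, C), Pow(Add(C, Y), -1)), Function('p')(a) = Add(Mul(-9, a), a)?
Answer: 137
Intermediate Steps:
Y = 6 (Y = Add(4, Mul(-1, Mul(-1, 2))) = Add(4, Mul(-1, -2)) = Add(4, 2) = 6)
Function('r')(x, H) = -5
Function('p')(a) = Mul(-8, a)
Function('f')(C) = Mul(2, C, Pow(Add(6, C), -1)) (Function('f')(C) = Mul(Add(C, C), Pow(Add(C, 6), -1)) = Mul(Mul(2, C), Pow(Add(6, C), -1)) = Mul(2, C, Pow(Add(6, C), -1)))
Add(-103, Mul(Function('f')(-9), Function('p')(Function('r')(5, 4)))) = Add(-103, Mul(Mul(2, -9, Pow(Add(6, -9), -1)), Mul(-8, -5))) = Add(-103, Mul(Mul(2, -9, Pow(-3, -1)), 40)) = Add(-103, Mul(Mul(2, -9, Rational(-1, 3)), 40)) = Add(-103, Mul(6, 40)) = Add(-103, 240) = 137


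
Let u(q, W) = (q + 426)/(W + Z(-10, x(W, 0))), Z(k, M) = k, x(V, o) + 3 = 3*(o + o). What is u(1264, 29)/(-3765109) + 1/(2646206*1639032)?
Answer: -20304419658569/859478535446681712 ≈ -2.3624e-5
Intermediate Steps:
x(V, o) = -3 + 6*o (x(V, o) = -3 + 3*(o + o) = -3 + 3*(2*o) = -3 + 6*o)
u(q, W) = (426 + q)/(-10 + W) (u(q, W) = (q + 426)/(W - 10) = (426 + q)/(-10 + W))
u(1264, 29)/(-3765109) + 1/(2646206*1639032) = ((426 + 1264)/(-10 + 29))/(-3765109) + 1/(2646206*1639032) = (1690/19)*(-1/3765109) + (1/2646206)*(1/1639032) = ((1/19)*1690)*(-1/3765109) + 1/4337216312592 = (1690/19)*(-1/3765109) + 1/4337216312592 = -1690/71537071 + 1/4337216312592 = -20304419658569/859478535446681712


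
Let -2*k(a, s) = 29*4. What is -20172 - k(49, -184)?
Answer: -20114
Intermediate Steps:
k(a, s) = -58 (k(a, s) = -29*4/2 = -½*116 = -58)
-20172 - k(49, -184) = -20172 - 1*(-58) = -20172 + 58 = -20114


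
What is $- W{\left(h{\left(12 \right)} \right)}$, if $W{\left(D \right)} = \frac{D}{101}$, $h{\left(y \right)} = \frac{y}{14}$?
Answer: $- \frac{6}{707} \approx -0.0084866$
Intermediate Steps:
$h{\left(y \right)} = \frac{y}{14}$ ($h{\left(y \right)} = y \frac{1}{14} = \frac{y}{14}$)
$W{\left(D \right)} = \frac{D}{101}$ ($W{\left(D \right)} = D \frac{1}{101} = \frac{D}{101}$)
$- W{\left(h{\left(12 \right)} \right)} = - \frac{\frac{1}{14} \cdot 12}{101} = - \frac{6}{101 \cdot 7} = \left(-1\right) \frac{6}{707} = - \frac{6}{707}$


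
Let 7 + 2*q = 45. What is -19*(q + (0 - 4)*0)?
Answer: -361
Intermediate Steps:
q = 19 (q = -7/2 + (1/2)*45 = -7/2 + 45/2 = 19)
-19*(q + (0 - 4)*0) = -19*(19 + (0 - 4)*0) = -19*(19 - 4*0) = -19*(19 + 0) = -19*19 = -1*361 = -361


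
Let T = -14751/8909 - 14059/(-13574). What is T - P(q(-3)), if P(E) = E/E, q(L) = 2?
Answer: -195909209/120930766 ≈ -1.6200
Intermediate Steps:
T = -74978443/120930766 (T = -14751*1/8909 - 14059*(-1/13574) = -14751/8909 + 14059/13574 = -74978443/120930766 ≈ -0.62001)
P(E) = 1
T - P(q(-3)) = -74978443/120930766 - 1*1 = -74978443/120930766 - 1 = -195909209/120930766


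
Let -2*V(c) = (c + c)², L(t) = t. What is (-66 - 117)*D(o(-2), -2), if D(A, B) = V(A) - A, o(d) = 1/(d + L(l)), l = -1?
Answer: -61/3 ≈ -20.333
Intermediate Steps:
o(d) = 1/(-1 + d) (o(d) = 1/(d - 1) = 1/(-1 + d))
V(c) = -2*c² (V(c) = -(c + c)²/2 = -4*c²/2 = -2*c²)
D(A, B) = -A - 2*A² (D(A, B) = -2*A² - A = -A - 2*A²)
(-66 - 117)*D(o(-2), -2) = (-66 - 117)*((-1 - 2/(-1 - 2))/(-1 - 2)) = -183*(-1 - 2/(-3))/(-3) = -(-61)*(-1 - 2*(-⅓)) = -(-61)*(-1 + ⅔) = -(-61)*(-1)/3 = -183*⅑ = -61/3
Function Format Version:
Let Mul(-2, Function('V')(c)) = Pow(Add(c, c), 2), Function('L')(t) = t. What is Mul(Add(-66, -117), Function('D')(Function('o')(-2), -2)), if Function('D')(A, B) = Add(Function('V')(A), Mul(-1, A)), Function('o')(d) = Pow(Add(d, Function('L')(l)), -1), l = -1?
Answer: Rational(-61, 3) ≈ -20.333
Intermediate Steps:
Function('o')(d) = Pow(Add(-1, d), -1) (Function('o')(d) = Pow(Add(d, -1), -1) = Pow(Add(-1, d), -1))
Function('V')(c) = Mul(-2, Pow(c, 2)) (Function('V')(c) = Mul(Rational(-1, 2), Pow(Add(c, c), 2)) = Mul(Rational(-1, 2), Pow(Mul(2, c), 2)) = Mul(Rational(-1, 2), Mul(4, Pow(c, 2))) = Mul(-2, Pow(c, 2)))
Function('D')(A, B) = Add(Mul(-1, A), Mul(-2, Pow(A, 2))) (Function('D')(A, B) = Add(Mul(-2, Pow(A, 2)), Mul(-1, A)) = Add(Mul(-1, A), Mul(-2, Pow(A, 2))))
Mul(Add(-66, -117), Function('D')(Function('o')(-2), -2)) = Mul(Add(-66, -117), Mul(Pow(Add(-1, -2), -1), Add(-1, Mul(-2, Pow(Add(-1, -2), -1))))) = Mul(-183, Mul(Pow(-3, -1), Add(-1, Mul(-2, Pow(-3, -1))))) = Mul(-183, Mul(Rational(-1, 3), Add(-1, Mul(-2, Rational(-1, 3))))) = Mul(-183, Mul(Rational(-1, 3), Add(-1, Rational(2, 3)))) = Mul(-183, Mul(Rational(-1, 3), Rational(-1, 3))) = Mul(-183, Rational(1, 9)) = Rational(-61, 3)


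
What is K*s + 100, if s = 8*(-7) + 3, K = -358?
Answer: 19074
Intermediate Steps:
s = -53 (s = -56 + 3 = -53)
K*s + 100 = -358*(-53) + 100 = 18974 + 100 = 19074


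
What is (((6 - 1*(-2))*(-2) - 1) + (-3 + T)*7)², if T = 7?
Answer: 121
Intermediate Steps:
(((6 - 1*(-2))*(-2) - 1) + (-3 + T)*7)² = (((6 - 1*(-2))*(-2) - 1) + (-3 + 7)*7)² = (((6 + 2)*(-2) - 1) + 4*7)² = ((8*(-2) - 1) + 28)² = ((-16 - 1) + 28)² = (-17 + 28)² = 11² = 121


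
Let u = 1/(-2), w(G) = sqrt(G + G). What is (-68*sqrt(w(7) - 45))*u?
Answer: 34*sqrt(-45 + sqrt(14)) ≈ 218.39*I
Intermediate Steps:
w(G) = sqrt(2)*sqrt(G) (w(G) = sqrt(2*G) = sqrt(2)*sqrt(G))
u = -1/2 ≈ -0.50000
(-68*sqrt(w(7) - 45))*u = -68*sqrt(sqrt(2)*sqrt(7) - 45)*(-1/2) = -68*sqrt(sqrt(14) - 45)*(-1/2) = -68*sqrt(-45 + sqrt(14))*(-1/2) = 34*sqrt(-45 + sqrt(14))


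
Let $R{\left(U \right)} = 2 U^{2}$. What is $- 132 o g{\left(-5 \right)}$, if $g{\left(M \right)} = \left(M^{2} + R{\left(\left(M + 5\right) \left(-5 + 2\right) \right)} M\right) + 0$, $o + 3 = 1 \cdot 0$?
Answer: $9900$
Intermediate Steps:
$o = -3$ ($o = -3 + 1 \cdot 0 = -3 + 0 = -3$)
$g{\left(M \right)} = M^{2} + 2 M \left(-15 - 3 M\right)^{2}$ ($g{\left(M \right)} = \left(M^{2} + 2 \left(\left(M + 5\right) \left(-5 + 2\right)\right)^{2} M\right) + 0 = \left(M^{2} + 2 \left(\left(5 + M\right) \left(-3\right)\right)^{2} M\right) + 0 = \left(M^{2} + 2 \left(-15 - 3 M\right)^{2} M\right) + 0 = \left(M^{2} + 2 M \left(-15 - 3 M\right)^{2}\right) + 0 = M^{2} + 2 M \left(-15 - 3 M\right)^{2}$)
$- 132 o g{\left(-5 \right)} = \left(-132\right) \left(-3\right) \left(- 5 \left(-5 + 18 \left(5 - 5\right)^{2}\right)\right) = 396 \left(- 5 \left(-5 + 18 \cdot 0^{2}\right)\right) = 396 \left(- 5 \left(-5 + 18 \cdot 0\right)\right) = 396 \left(- 5 \left(-5 + 0\right)\right) = 396 \left(\left(-5\right) \left(-5\right)\right) = 396 \cdot 25 = 9900$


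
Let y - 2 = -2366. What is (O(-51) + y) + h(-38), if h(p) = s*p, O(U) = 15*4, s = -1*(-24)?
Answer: -3216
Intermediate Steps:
y = -2364 (y = 2 - 2366 = -2364)
s = 24
O(U) = 60
h(p) = 24*p
(O(-51) + y) + h(-38) = (60 - 2364) + 24*(-38) = -2304 - 912 = -3216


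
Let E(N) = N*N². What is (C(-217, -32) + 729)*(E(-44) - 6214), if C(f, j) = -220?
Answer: -46521582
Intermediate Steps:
E(N) = N³
(C(-217, -32) + 729)*(E(-44) - 6214) = (-220 + 729)*((-44)³ - 6214) = 509*(-85184 - 6214) = 509*(-91398) = -46521582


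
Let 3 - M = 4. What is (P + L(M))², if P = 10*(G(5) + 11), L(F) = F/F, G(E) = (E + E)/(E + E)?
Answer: 14641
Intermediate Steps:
M = -1 (M = 3 - 1*4 = 3 - 4 = -1)
G(E) = 1 (G(E) = (2*E)/((2*E)) = (2*E)*(1/(2*E)) = 1)
L(F) = 1
P = 120 (P = 10*(1 + 11) = 10*12 = 120)
(P + L(M))² = (120 + 1)² = 121² = 14641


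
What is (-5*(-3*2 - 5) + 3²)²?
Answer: 4096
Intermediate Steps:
(-5*(-3*2 - 5) + 3²)² = (-5*(-6 - 5) + 9)² = (-5*(-11) + 9)² = (55 + 9)² = 64² = 4096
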